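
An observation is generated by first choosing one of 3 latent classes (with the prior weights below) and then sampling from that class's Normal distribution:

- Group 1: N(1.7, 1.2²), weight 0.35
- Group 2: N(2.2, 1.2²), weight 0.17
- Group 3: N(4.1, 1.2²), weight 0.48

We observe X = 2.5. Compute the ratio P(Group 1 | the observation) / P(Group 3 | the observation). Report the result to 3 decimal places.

1.420

Since P(k|x) ∝ π_k f_k(x), the posterior odds are π_i f_i(x) / (π_j f_j(x)).
Evaluate each component's likelihood at the observed value:
  L_1 = 0.266207
  L_2 = 0.322223
  L_3 = 0.136675
0.0931723 / 0.065604 ≈ 1.420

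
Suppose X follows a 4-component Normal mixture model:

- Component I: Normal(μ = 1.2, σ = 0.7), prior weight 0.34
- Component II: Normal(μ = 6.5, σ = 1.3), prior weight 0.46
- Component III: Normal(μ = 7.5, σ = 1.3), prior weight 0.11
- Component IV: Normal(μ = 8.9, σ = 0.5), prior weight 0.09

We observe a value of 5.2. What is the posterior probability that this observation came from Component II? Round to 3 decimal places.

By Bayes' theorem, P(k | x) = π_k f_k(x) / Σ_j π_j f_j(x).
Evaluate each component's likelihood at the observed value:
  p_I = (1/(0.7·√(2π)))·exp(−(5.2−1.2)²/(2·0.7²)) = 0.569918·exp(-16.32653) = 4.6269e-08
  p_II = (1/(1.3·√(2π)))·exp(−(5.2−6.5)²/(2·1.3²)) = 0.306879·exp(-0.50000) = 0.186131
  p_III = (1/(1.3·√(2π)))·exp(−(5.2−7.5)²/(2·1.3²)) = 0.306879·exp(-1.56509) = 0.064159
  p_IV = (1/(0.5·√(2π)))·exp(−(5.2−8.9)²/(2·0.5²)) = 0.797885·exp(-27.38000) = 1.02555e-12
Unnormalised posteriors:
  π_I·p_I = 0.34 × 4.6269e-08 = 1.57315e-08
  π_II·p_II = 0.46 × 0.186131 = 0.0856204
  π_III·p_III = 0.11 × 0.064159 = 0.00705749
  π_IV·p_IV = 0.09 × 1.02555e-12 = 9.22996e-14
Evidence: 1.57315e-08 + 0.0856204 + 0.00705749 + 9.22996e-14 = 0.0926779
P(Component II | data) ≈ 0.924

0.924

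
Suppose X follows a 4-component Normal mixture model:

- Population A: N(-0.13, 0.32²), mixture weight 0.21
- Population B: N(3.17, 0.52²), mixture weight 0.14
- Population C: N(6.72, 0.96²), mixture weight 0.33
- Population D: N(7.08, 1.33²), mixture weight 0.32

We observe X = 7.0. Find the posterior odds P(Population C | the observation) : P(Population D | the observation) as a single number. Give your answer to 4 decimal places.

Only the two components matter; the odds are (π_i f_i(x)) / (π_j f_j(x)).
Component likelihoods at x = 7.0:
  L_A = 1.95939e-108
  L_B = 1.27324e-12
  L_C = 0.39826
  L_D = 0.299414
0.131426 / 0.0958126 ≈ 1.3717

1.3717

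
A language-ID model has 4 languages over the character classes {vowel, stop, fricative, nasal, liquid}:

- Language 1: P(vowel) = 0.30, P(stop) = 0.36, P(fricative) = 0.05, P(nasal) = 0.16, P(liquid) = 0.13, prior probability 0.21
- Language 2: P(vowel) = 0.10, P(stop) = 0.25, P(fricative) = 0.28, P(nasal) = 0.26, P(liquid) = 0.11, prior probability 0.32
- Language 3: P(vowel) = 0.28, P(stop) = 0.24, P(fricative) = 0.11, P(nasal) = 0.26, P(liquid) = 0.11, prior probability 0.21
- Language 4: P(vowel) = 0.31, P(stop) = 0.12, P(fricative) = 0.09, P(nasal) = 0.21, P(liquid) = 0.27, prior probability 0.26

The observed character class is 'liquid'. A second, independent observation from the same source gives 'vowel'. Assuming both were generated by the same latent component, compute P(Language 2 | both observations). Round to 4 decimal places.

0.0881

The responsibility of component k is w_k f_k(x) divided by Σ_j w_j f_j(x).
Since both observations come from the same component, the likelihood for component k is f_k(x₁)·f_k(x₂).
  f_1 = [0.13] × [0.3] = 0.039
  f_2 = [0.11] × [0.1] = 0.011
  f_3 = [0.11] × [0.28] = 0.0308
  f_4 = [0.27] × [0.31] = 0.0837
Unnormalised posteriors:
  w_1·f_1 = 0.21 × 0.039 = 0.00819
  w_2·f_2 = 0.32 × 0.011 = 0.00352
  w_3·f_3 = 0.21 × 0.0308 = 0.006468
  w_4·f_4 = 0.26 × 0.0837 = 0.021762
Denominator: 0.00819 + 0.00352 + 0.006468 + 0.021762 = 0.03994
Responsibility of Language 2: 0.00352 / 0.03994 ≈ 0.0881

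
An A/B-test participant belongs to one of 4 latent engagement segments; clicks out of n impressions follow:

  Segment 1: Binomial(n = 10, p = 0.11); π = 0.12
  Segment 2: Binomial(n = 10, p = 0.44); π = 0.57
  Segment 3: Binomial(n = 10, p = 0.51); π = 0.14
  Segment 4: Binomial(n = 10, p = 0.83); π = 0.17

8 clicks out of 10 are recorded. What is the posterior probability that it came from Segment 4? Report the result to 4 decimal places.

0.7321

The responsibility of component k is π_k f_k(x) divided by Σ_j π_j f_j(x).
Component likelihoods at x = 8 clicks out of 10:
  f_1 = 7.64072e-07
  f_2 = 0.0198249
  f_3 = 0.04945
  f_4 = 0.292911
Prior × likelihood for each component:
  π_1·f_1 = 0.12 × 7.64072e-07 = 9.16886e-08
  π_2·f_2 = 0.57 × 0.0198249 = 0.0113002
  π_3·f_3 = 0.14 × 0.04945 = 0.006923
  π_4·f_4 = 0.17 × 0.292911 = 0.0497948
Denominator: 9.16886e-08 + 0.0113002 + 0.006923 + 0.0497948 = 0.0680181
P(Segment 4 | 8 clicks out of 10) ≈ 0.7321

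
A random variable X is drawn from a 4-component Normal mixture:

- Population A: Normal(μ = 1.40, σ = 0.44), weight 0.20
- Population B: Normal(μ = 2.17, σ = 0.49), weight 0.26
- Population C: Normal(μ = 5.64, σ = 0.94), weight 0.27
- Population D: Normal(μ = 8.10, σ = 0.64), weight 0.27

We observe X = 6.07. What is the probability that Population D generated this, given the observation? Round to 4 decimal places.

0.0105

Posterior ∝ prior × likelihood, so P(k | x) ∝ π_k f_k(x); normalise over all components.
Evaluate each component's likelihood at the observed value:
  p_A = 3.13313e-25
  p_B = 1.42804e-14
  p_C = 0.382246
  p_D = 0.00407434
Weight by the priors:
  π_A·p_A = 0.20 × 3.13313e-25 = 6.26625e-26
  π_B·p_B = 0.26 × 1.42804e-14 = 3.71289e-15
  π_C·p_C = 0.27 × 0.382246 = 0.103206
  π_D·p_D = 0.27 × 0.00407434 = 0.00110007
Evidence: 6.26625e-26 + 3.71289e-15 + 0.103206 + 0.00110007 = 0.104306
P(Population D | the observation) ≈ 0.0105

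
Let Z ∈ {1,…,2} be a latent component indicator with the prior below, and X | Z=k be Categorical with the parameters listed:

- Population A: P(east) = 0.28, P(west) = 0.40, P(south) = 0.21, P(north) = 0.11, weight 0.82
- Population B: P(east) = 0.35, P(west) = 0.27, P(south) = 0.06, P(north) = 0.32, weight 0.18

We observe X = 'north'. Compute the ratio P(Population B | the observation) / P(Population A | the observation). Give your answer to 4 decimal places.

Since P(k|x) ∝ w_k f_k(x), the posterior odds are w_i f_i(x) / (w_j f_j(x)).
Component likelihoods at x = 'north':
  p_A = P(north | comp) = 0.11
  p_B = P(north | comp) = 0.32
0.0576 / 0.0902 ≈ 0.6386

0.6386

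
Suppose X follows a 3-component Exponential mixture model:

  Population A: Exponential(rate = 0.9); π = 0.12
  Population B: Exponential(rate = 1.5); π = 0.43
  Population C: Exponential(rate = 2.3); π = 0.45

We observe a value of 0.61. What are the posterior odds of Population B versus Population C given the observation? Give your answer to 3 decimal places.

The posterior odds equal the prior odds times the likelihood ratio: (P(Z=i)/P(Z=j))·(f_i(x)/f_j(x)).
Component likelihoods at x = 0.61:
  p_A = 0.519774
  p_B = 0.600775
  p_C = 0.565474
Odds = (0.43/0.45) × (0.600775/0.565474) = 0.955556 × 1.06243 ≈ 1.015

1.015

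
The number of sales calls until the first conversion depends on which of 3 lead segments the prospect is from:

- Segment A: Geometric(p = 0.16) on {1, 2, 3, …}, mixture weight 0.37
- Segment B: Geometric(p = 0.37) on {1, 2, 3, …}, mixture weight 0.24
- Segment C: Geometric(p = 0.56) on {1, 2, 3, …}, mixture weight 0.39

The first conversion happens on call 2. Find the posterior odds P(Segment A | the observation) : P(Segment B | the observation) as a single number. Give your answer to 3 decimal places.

0.889

Since P(k|x) ∝ P(Z=k) f_k(x), the posterior odds are P(Z=i) f_i(x) / (P(Z=j) f_j(x)).
Geometric probabilities:
  p_A = 0.1344
  p_B = 0.2331
  p_C = 0.2464
0.049728 / 0.055944 ≈ 0.889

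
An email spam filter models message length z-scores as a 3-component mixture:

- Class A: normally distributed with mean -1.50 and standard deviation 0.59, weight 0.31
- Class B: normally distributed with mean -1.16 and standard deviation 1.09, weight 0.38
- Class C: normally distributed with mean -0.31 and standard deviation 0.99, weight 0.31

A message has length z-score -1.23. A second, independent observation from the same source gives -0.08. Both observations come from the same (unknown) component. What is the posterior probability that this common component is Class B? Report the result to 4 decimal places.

Apply Bayes' rule: the posterior for each component is proportional to its prior times its likelihood at x.
Since both observations come from the same component, the likelihood for component k is f_k(x₁)·f_k(x₂).
  f_A = [(1/(0.59·√(2π)))·exp(−(-1.23−-1.50)²/(2·0.59²)) = 0.676173·exp(-0.10471) = 0.608951] × [0.0373434] = 0.0227403
  f_B = [(1/(1.09·√(2π)))·exp(−(-1.23−-1.16)²/(2·1.09²)) = 0.366002·exp(-0.00206) = 0.365248] × [0.224028] = 0.0818258
  f_C = [(1/(0.99·√(2π)))·exp(−(-1.23−-0.31)²/(2·0.99²)) = 0.402972·exp(-0.43179) = 0.261667] × [0.392242] = 0.102637
Unnormalised posteriors:
  π_A·f_A = 0.31 × 0.0227403 = 0.00704949
  π_B·f_B = 0.38 × 0.0818258 = 0.0310938
  π_C·f_C = 0.31 × 0.102637 = 0.0318175
Denominator: 0.00704949 + 0.0310938 + 0.0318175 = 0.0699608
Responsibility of Class B: 0.0310938 / 0.0699608 ≈ 0.4444

0.4444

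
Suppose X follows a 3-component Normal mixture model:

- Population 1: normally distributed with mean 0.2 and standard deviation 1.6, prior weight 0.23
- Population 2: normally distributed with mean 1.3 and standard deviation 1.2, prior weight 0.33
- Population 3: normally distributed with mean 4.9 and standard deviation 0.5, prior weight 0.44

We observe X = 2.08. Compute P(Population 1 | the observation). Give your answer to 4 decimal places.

0.2446

Posterior ∝ prior × likelihood, so P(k | x) ∝ π_k f_k(x); normalise over all components.
Evaluate each component's likelihood at the observed value:
  L_1 = 0.125023
  L_2 = 0.269144
  L_3 = 9.87582e-08
Prior × likelihood for each component:
  π_1·L_1 = 0.23 × 0.125023 = 0.0287554
  π_2·L_2 = 0.33 × 0.269144 = 0.0888174
  π_3·L_3 = 0.44 × 9.87582e-08 = 4.34536e-08
Normaliser: 0.0287554 + 0.0888174 + 4.34536e-08 = 0.117573
Responsibility of Population 1: 0.0287554 / 0.117573 ≈ 0.2446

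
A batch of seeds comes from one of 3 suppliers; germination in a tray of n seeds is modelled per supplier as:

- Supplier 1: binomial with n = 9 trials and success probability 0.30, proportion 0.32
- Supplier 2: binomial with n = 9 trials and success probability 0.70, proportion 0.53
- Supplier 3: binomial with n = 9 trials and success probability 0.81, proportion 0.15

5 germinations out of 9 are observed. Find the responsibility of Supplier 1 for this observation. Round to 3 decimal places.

Apply Bayes' rule: the posterior for each component is proportional to its prior times its likelihood at x.
Binomial probabilities:
  p_1 = 0.0735138
  p_2 = 0.171532
  p_3 = 0.0572546
Weight by the priors:
  π_1·p_1 = 0.32 × 0.0735138 = 0.0235244
  π_2·p_2 = 0.53 × 0.171532 = 0.0909121
  π_3·p_3 = 0.15 × 0.0572546 = 0.00858818
Denominator: 0.0235244 + 0.0909121 + 0.00858818 = 0.123025
Responsibility of Supplier 1: 0.0235244 / 0.123025 ≈ 0.191

0.191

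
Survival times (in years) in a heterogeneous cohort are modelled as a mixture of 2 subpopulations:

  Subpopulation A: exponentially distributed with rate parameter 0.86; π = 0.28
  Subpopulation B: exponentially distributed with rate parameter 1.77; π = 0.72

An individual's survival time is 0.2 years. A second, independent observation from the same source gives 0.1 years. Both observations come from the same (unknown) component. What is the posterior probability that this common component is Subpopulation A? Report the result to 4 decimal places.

0.1076

The responsibility of component k is π_k f_k(x) divided by Σ_j π_j f_j(x).
Since both observations come from the same component, the likelihood for component k is f_k(x₁)·f_k(x₂).
  p_A = [0.86·e^(−0.86·0.2) = 0.86·e^(−0.1720) = 0.724102] × [0.789131] = 0.571411
  p_B = [1.77·e^(−1.77·0.2) = 1.77·e^(−0.3540) = 1.24232] × [1.48287] = 1.8422
Prior × likelihood for each component:
  π_A·p_A = 0.28 × 0.571411 = 0.159995
  π_B·p_B = 0.72 × 1.8422 = 1.32638
Normaliser: 0.159995 + 1.32638 = 1.48638
P(Subpopulation A | x₁, x₂) ≈ 0.1076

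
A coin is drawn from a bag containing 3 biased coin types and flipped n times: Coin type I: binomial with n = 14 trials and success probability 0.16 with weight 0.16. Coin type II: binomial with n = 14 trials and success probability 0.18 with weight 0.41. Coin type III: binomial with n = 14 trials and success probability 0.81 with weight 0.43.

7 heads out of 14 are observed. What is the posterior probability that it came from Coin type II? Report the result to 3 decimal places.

The responsibility of component k is P(Z=k) f_k(x) divided by Σ_j P(Z=j) f_j(x).
Component likelihoods at x = 7 heads out of 14:
  f_I = 0.00271858
  f_II = 0.00523783
  f_III = 0.00701807
Multiply by the mixture weights:
  P(Z=I)·f_I = 0.16 × 0.00271858 = 0.000434973
  P(Z=II)·f_II = 0.41 × 0.00523783 = 0.00214751
  P(Z=III)·f_III = 0.43 × 0.00701807 = 0.00301777
Normaliser: 0.000434973 + 0.00214751 + 0.00301777 = 0.00560025
P(Coin type II | data) ≈ 0.383

0.383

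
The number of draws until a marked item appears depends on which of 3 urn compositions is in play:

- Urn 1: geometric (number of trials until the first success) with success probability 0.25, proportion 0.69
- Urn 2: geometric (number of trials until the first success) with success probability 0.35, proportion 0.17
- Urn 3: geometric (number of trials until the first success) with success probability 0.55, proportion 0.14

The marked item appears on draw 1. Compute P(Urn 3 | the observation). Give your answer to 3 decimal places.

By Bayes' theorem, P(k | x) = P(Z=k) f_k(x) / Σ_j P(Z=j) f_j(x).
Evaluate each component's likelihood at the observed value:
  p_1 = 0.25·(1−0.25)^0 = 0.25·1 = 0.25
  p_2 = 0.35·(1−0.35)^0 = 0.35·1 = 0.35
  p_3 = 0.55·(1−0.55)^0 = 0.55·1 = 0.55
Weight by the priors:
  P(Z=1)·p_1 = 0.69 × 0.25 = 0.1725
  P(Z=2)·p_2 = 0.17 × 0.35 = 0.0595
  P(Z=3)·p_3 = 0.14 × 0.55 = 0.077
Denominator: 0.1725 + 0.0595 + 0.077 = 0.309
P(Urn 3 | the observation) = 0.077 / 0.309 ≈ 0.249

0.249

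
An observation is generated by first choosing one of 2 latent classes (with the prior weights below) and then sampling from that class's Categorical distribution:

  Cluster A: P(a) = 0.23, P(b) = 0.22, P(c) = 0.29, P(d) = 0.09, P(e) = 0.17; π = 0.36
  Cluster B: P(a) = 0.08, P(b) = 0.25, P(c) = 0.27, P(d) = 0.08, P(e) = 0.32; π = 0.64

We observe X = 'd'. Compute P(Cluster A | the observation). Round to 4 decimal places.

0.3876

P(component k | x) = π_k·f_k(x) / marginal(x), where marginal(x) = Σ_j π_j·f_j(x).
Evaluate each component's likelihood at the observed value:
  L_A = P(d | comp) = 0.09
  L_B = P(d | comp) = 0.08
Multiply by the mixture weights:
  π_A·L_A = 0.36 × 0.09 = 0.0324
  π_B·L_B = 0.64 × 0.08 = 0.0512
Marginal: 0.0324 + 0.0512 = 0.0836
So the posterior for Cluster A is 0.0324 / 0.0836 ≈ 0.3876.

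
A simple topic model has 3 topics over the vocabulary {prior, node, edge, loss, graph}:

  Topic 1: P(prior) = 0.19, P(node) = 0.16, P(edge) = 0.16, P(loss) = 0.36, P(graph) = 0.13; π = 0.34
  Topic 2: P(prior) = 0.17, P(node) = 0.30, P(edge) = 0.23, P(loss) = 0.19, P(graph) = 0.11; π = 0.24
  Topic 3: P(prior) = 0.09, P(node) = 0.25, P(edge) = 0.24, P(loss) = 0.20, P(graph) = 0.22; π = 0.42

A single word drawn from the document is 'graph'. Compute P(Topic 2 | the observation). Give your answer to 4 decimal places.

P(component k | x) = π_k·f_k(x) / marginal(x), where marginal(x) = Σ_j π_j·f_j(x).
Evaluate each component's likelihood at the observed value:
  L_1 = P(graph | comp) = 0.13
  L_2 = P(graph | comp) = 0.11
  L_3 = P(graph | comp) = 0.22
Unnormalised posteriors:
  π_1·L_1 = 0.34 × 0.13 = 0.0442
  π_2·L_2 = 0.24 × 0.11 = 0.0264
  π_3·L_3 = 0.42 × 0.22 = 0.0924
Normaliser: 0.0442 + 0.0264 + 0.0924 = 0.163
Responsibility of Topic 2: 0.0264 / 0.163 ≈ 0.1620

0.1620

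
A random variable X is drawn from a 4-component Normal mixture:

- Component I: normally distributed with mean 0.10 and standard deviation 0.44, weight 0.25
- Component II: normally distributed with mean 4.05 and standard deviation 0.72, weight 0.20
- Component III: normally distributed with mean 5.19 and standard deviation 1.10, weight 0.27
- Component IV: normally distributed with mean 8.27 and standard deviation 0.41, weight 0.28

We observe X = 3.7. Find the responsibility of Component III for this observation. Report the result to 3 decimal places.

Apply Bayes' rule: the posterior for each component is proportional to its prior times its likelihood at x.
Evaluate each component's likelihood at the observed value:
  p_I = (1/(0.44·√(2π)))·exp(−(3.7−0.10)²/(2·0.44²)) = 0.906687·exp(-33.47107) = 2.63727e-15
  p_II = (1/(0.72·√(2π)))·exp(−(3.7−4.05)²/(2·0.72²)) = 0.554087·exp(-0.11815) = 0.49234
  p_III = (1/(1.10·√(2π)))·exp(−(3.7−5.19)²/(2·1.10²)) = 0.362675·exp(-0.91740) = 0.14491
  p_IV = (1/(0.41·√(2π)))·exp(−(3.7−8.27)²/(2·0.41²)) = 0.973030·exp(-62.12046) = 1.02224e-27
Multiply by the mixture weights:
  w_I·p_I = 0.25 × 2.63727e-15 = 6.59317e-16
  w_II·p_II = 0.20 × 0.49234 = 0.0984679
  w_III·p_III = 0.27 × 0.14491 = 0.0391256
  w_IV·p_IV = 0.28 × 1.02224e-27 = 2.86226e-28
Marginal: 6.59317e-16 + 0.0984679 + 0.0391256 + 2.86226e-28 = 0.137594
P(Component III | x) ≈ 0.284

0.284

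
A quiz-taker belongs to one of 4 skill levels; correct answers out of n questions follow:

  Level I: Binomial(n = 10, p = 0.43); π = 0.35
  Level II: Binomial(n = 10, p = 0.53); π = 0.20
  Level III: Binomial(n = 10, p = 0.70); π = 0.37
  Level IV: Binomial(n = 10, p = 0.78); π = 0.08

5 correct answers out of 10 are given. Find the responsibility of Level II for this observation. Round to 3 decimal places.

Apply Bayes' rule: the posterior for each component is proportional to its prior times its likelihood at x.
Binomial probabilities:
  L_I = 0.222904
  L_II = 0.241696
  L_III = 0.102919
  L_IV = 0.0374962
Prior × likelihood for each component:
  π_I·L_I = 0.35 × 0.222904 = 0.0780163
  π_II·L_II = 0.20 × 0.241696 = 0.0483392
  π_III·L_III = 0.37 × 0.102919 = 0.0380802
  π_IV·L_IV = 0.08 × 0.0374962 = 0.00299969
Normaliser: 0.0780163 + 0.0483392 + 0.0380802 + 0.00299969 = 0.167435
P(Level II | the observation) ≈ 0.289

0.289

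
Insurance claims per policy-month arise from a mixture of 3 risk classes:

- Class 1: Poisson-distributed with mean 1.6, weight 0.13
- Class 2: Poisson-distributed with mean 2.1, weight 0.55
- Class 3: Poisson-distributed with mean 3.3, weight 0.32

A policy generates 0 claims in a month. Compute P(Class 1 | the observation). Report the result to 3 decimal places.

0.249

Apply Bayes' rule: the posterior for each component is proportional to its prior times its likelihood at x.
Poisson probabilities:
  p_1 = 0.201897
  p_2 = 0.122456
  p_3 = 0.0368832
Prior × likelihood for each component:
  w_1·p_1 = 0.13 × 0.201897 = 0.0262465
  w_2·p_2 = 0.55 × 0.122456 = 0.067351
  w_3·p_3 = 0.32 × 0.0368832 = 0.0118026
Marginal: 0.0262465 + 0.067351 + 0.0118026 = 0.1054
P(Class 1 | 0 claims) ≈ 0.249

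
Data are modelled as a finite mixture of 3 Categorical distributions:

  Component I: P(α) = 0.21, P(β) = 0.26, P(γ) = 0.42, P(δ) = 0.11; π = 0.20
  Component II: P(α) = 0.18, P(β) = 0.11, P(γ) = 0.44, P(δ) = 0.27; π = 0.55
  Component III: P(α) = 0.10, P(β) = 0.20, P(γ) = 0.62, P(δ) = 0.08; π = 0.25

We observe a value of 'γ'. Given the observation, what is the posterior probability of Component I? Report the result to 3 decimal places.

0.175

P(component k | x) = π_k·f_k(x) / marginal(x), where marginal(x) = Σ_j π_j·f_j(x).
Component likelihoods at x = 'γ':
  L_I = 0.42
  L_II = 0.44
  L_III = 0.62
Weight by the priors:
  π_I·L_I = 0.20 × 0.42 = 0.084
  π_II·L_II = 0.55 × 0.44 = 0.242
  π_III·L_III = 0.25 × 0.62 = 0.155
Normaliser: 0.084 + 0.242 + 0.155 = 0.481
So the posterior for Component I is 0.084 / 0.481 ≈ 0.175.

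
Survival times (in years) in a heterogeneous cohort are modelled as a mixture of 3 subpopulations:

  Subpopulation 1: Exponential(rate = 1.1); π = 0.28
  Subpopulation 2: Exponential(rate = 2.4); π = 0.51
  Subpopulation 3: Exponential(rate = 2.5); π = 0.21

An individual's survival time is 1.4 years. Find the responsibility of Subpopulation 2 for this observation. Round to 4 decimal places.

0.3418

The responsibility of component k is π_k f_k(x) divided by Σ_j π_j f_j(x).
Exponential densities:
  L_1 = 0.235819
  L_2 = 0.0833646
  L_3 = 0.0754935
Weight by the priors:
  π_1·L_1 = 0.28 × 0.235819 = 0.0660294
  π_2·L_2 = 0.51 × 0.0833646 = 0.042516
  π_3·L_3 = 0.21 × 0.0754935 = 0.0158536
Denominator: 0.0660294 + 0.042516 + 0.0158536 = 0.124399
Responsibility of Subpopulation 2: 0.042516 / 0.124399 ≈ 0.3418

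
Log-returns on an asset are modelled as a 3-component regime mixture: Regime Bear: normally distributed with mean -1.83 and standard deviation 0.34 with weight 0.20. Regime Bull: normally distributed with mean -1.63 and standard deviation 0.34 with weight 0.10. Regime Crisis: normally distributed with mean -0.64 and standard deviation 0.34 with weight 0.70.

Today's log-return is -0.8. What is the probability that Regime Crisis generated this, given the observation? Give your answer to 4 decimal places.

0.9888

By Bayes' theorem, P(k | x) = π_k f_k(x) / Σ_j π_j f_j(x).
Normal densities:
  L_Bear = (1/(0.34·√(2π)))·exp(−(-0.8−-1.83)²/(2·0.34²)) = 1.173360·exp(-4.58867) = 0.0119288
  L_Bull = (1/(0.34·√(2π)))·exp(−(-0.8−-1.63)²/(2·0.34²)) = 1.173360·exp(-2.97967) = 0.0596179
  L_Crisis = (1/(0.34·√(2π)))·exp(−(-0.8−-0.64)²/(2·0.34²)) = 1.173360·exp(-0.11073) = 1.05037
Multiply by the mixture weights:
  π_Bear·L_Bear = 0.20 × 0.0119288 = 0.00238577
  π_Bull·L_Bull = 0.10 × 0.0596179 = 0.00596179
  π_Crisis·L_Crisis = 0.70 × 1.05037 = 0.73526
Marginal: 0.00238577 + 0.00596179 + 0.73526 = 0.743608
So the posterior for Regime Crisis is 0.73526 / 0.743608 ≈ 0.9888.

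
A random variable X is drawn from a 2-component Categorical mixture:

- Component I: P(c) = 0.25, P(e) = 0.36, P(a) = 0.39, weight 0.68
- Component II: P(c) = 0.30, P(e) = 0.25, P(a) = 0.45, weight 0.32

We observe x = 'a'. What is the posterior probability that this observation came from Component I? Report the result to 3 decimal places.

0.648

By Bayes' theorem, P(k | x) = π_k f_k(x) / Σ_j π_j f_j(x).
Categorical probabilities:
  L_I = P(a | comp) = 0.39
  L_II = P(a | comp) = 0.45
Prior × likelihood for each component:
  π_I·L_I = 0.68 × 0.39 = 0.2652
  π_II·L_II = 0.32 × 0.45 = 0.144
Evidence: 0.2652 + 0.144 = 0.4092
So the posterior for Component I is 0.2652 / 0.4092 ≈ 0.648.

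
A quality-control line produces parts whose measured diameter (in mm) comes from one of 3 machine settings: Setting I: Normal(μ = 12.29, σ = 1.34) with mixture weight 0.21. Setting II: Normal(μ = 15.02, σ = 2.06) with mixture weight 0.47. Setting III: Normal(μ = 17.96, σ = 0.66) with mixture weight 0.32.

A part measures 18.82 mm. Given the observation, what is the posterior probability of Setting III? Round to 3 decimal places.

Apply Bayes' rule: the posterior for each component is proportional to its prior times its likelihood at x.
Component likelihoods at x = 18.82 mm:
  L_I = 2.07546e-06
  L_II = 0.0353297
  L_III = 0.258627
Multiply by the mixture weights:
  w_I·L_I = 0.21 × 2.07546e-06 = 4.35847e-07
  w_II·L_II = 0.47 × 0.0353297 = 0.016605
  w_III·L_III = 0.32 × 0.258627 = 0.0827608
Evidence: 4.35847e-07 + 0.016605 + 0.0827608 = 0.0993662
Responsibility of Setting III: 0.0827608 / 0.0993662 ≈ 0.833

0.833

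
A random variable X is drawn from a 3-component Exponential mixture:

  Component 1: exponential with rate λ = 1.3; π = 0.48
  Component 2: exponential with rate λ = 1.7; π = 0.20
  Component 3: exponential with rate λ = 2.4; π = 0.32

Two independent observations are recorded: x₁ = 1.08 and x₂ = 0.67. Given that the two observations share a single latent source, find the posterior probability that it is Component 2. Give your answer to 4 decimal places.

0.2100

The responsibility of component k is w_k f_k(x) divided by Σ_j w_j f_j(x).
Since both observations come from the same component, the likelihood for component k is f_k(x₁)·f_k(x₂).
  p_1 = [1.3·e^(−1.3·1.08) = 1.3·e^(−1.4040) = 0.319296] × [0.544093] = 0.173727
  p_2 = [1.7·e^(−1.7·1.08) = 1.7·e^(−1.8360) = 0.271072] × [0.544236] = 0.147527
  p_3 = [2.4·e^(−2.4·1.08) = 2.4·e^(−2.5920) = 0.179688] × [0.480691] = 0.0863745
Unnormalised posteriors:
  w_1·p_1 = 0.48 × 0.173727 = 0.0833889
  w_2·p_2 = 0.20 × 0.147527 = 0.0295054
  w_3·p_3 = 0.32 × 0.0863745 = 0.0276398
Normaliser: 0.0833889 + 0.0295054 + 0.0276398 = 0.140534
So the posterior for Component 2 is 0.0295054 / 0.140534 ≈ 0.2100.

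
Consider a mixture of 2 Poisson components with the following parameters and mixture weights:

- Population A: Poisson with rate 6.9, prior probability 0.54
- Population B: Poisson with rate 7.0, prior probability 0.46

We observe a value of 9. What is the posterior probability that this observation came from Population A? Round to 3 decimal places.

0.533

The responsibility of component k is P(Z=k) f_k(x) divided by Σ_j P(Z=j) f_j(x).
Evaluate each component's likelihood at the observed value:
  p_A = 0.0984571
  p_B = 0.101405
Unnormalised posteriors:
  P(Z=A)·p_A = 0.54 × 0.0984571 = 0.0531668
  P(Z=B)·p_B = 0.46 × 0.101405 = 0.0466461
Evidence: 0.0531668 + 0.0466461 = 0.099813
Responsibility of Population A: 0.0531668 / 0.099813 ≈ 0.533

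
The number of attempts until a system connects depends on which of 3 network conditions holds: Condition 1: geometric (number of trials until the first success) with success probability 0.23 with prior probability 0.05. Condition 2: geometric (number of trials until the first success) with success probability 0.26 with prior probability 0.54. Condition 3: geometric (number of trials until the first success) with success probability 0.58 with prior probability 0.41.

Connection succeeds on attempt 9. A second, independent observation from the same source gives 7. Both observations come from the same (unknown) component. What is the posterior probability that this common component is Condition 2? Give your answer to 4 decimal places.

Apply Bayes' rule: the posterior for each component is proportional to its prior times its likelihood at x.
Since both observations come from the same component, the likelihood for component k is f_k(x₁)·f_k(x₂).
  p_1 = [0.0284219] × [0.0479371] = 0.00136247
  p_2 = [0.0233791] × [0.0426937] = 0.000998138
  p_3 = [0.000561594] × [0.00318364] = 1.78791e-06
Unnormalised posteriors:
  π_1·p_1 = 0.05 × 0.00136247 = 6.81233e-05
  π_2·p_2 = 0.54 × 0.000998138 = 0.000538995
  π_3·p_3 = 0.41 × 1.78791e-06 = 7.33044e-07
Sum: 6.81233e-05 + 0.000538995 + 7.33044e-07 = 0.000607851
P(Condition 2 | x₁, x₂) = 0.000538995 / 0.000607851 ≈ 0.8867

0.8867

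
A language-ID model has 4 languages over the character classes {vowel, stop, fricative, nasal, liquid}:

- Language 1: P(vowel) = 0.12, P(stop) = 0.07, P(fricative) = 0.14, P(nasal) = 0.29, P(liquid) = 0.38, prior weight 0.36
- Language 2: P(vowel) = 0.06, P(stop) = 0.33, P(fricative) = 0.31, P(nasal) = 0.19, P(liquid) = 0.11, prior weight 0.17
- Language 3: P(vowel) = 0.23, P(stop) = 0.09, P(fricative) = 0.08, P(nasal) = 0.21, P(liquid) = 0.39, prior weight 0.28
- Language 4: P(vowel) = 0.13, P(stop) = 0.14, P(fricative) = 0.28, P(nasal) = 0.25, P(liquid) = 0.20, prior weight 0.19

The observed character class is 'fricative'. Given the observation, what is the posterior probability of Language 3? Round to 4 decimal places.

P(component k | x) = w_k·f_k(x) / marginal(x), where marginal(x) = Σ_j w_j·f_j(x).
Categorical probabilities:
  f_1 = 0.14
  f_2 = 0.31
  f_3 = 0.08
  f_4 = 0.28
Prior × likelihood for each component:
  w_1·f_1 = 0.36 × 0.14 = 0.0504
  w_2·f_2 = 0.17 × 0.31 = 0.0527
  w_3·f_3 = 0.28 × 0.08 = 0.0224
  w_4·f_4 = 0.19 × 0.28 = 0.0532
Normaliser: 0.0504 + 0.0527 + 0.0224 + 0.0532 = 0.1787
P(Language 3 | data) ≈ 0.1253

0.1253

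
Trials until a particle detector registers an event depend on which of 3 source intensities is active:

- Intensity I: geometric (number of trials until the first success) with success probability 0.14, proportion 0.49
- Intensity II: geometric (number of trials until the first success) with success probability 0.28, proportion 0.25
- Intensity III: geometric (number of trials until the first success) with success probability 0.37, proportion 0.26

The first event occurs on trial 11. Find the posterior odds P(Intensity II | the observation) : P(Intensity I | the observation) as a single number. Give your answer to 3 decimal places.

Only the two components matter; the odds are (π_i f_i(x)) / (π_j f_j(x)).
Geometric probabilities:
  p_I = 0.0309822
  p_II = 0.0104829
  p_III = 0.00364424
Posterior odds = (π_II·p_II) / (π_I·p_I) = (0.25·0.0104829) / (0.49·0.0309822) = 0.00262073 / 0.0151813 ≈ 0.173

0.173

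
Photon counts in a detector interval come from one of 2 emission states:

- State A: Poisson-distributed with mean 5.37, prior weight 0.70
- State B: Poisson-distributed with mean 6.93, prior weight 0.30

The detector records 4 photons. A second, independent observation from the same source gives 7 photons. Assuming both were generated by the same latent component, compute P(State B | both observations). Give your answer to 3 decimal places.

0.238

Posterior ∝ prior × likelihood, so P(k | x) ∝ P(Z=k) f_k(x); normalise over all components.
Since both observations come from the same component, the likelihood for component k is f_k(x₁)·f_k(x₂).
  p_A = [e^(−5.37)·5.37^4/4! = 0.161259] × [0.118913] = 0.0191758
  p_B = [e^(−6.93)·6.93^4/4! = 0.0939855] × [0.14895] = 0.0139992
Unnormalised posteriors:
  P(Z=A)·p_A = 0.70 × 0.0191758 = 0.013423
  P(Z=B)·p_B = 0.30 × 0.0139992 = 0.00419975
Sum: 0.013423 + 0.00419975 = 0.0176228
P(State B | x) = 0.00419975 / 0.0176228 ≈ 0.238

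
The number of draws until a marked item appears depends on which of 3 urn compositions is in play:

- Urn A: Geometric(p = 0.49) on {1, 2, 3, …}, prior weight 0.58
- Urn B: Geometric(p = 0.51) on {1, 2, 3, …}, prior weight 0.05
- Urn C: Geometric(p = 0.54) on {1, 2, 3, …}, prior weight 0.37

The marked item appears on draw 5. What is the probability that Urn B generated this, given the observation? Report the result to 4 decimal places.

By Bayes' theorem, P(k | x) = P(Z=k) f_k(x) / Σ_j P(Z=j) f_j(x).
Component likelihoods at x = 5:
  L_A = 0.0331495
  L_B = 0.0294005
  L_C = 0.0241783
Multiply by the mixture weights:
  P(Z=A)·L_A = 0.58 × 0.0331495 = 0.0192267
  P(Z=B)·L_B = 0.05 × 0.0294005 = 0.00147002
  P(Z=C)·L_C = 0.37 × 0.0241783 = 0.00894596
Sum: 0.0192267 + 0.00147002 + 0.00894596 = 0.0296427
P(Urn B | the observation) = 0.00147002 / 0.0296427 ≈ 0.0496

0.0496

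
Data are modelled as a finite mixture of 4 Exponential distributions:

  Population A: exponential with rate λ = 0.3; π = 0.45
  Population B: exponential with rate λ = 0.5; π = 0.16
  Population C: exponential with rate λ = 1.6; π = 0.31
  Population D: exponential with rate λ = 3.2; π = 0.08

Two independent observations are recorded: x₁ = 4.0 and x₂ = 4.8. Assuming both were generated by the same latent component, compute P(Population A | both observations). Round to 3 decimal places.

0.855

Posterior ∝ prior × likelihood, so P(k | x) ∝ π_k f_k(x); normalise over all components.
Since both observations come from the same component, the likelihood for component k is f_k(x₁)·f_k(x₂).
  f_A = [0.0903583] × [0.0710783] = 0.00642251
  f_B = [0.0676676] × [0.045359] = 0.00306933
  f_C = [0.00265849] × [0.00073916] = 1.96505e-06
  f_D = [8.83447e-06] × [6.82947e-07] = 6.03347e-12
Weight by the priors:
  π_A·f_A = 0.45 × 0.00642251 = 0.00289013
  π_B·f_B = 0.16 × 0.00306933 = 0.000491094
  π_C·f_C = 0.31 × 1.96505e-06 = 6.09166e-07
  π_D·f_D = 0.08 × 6.03347e-12 = 4.82678e-13
Sum: 0.00289013 + 0.000491094 + 6.09166e-07 + 4.82678e-13 = 0.00338183
Responsibility of Population A: 0.00289013 / 0.00338183 ≈ 0.855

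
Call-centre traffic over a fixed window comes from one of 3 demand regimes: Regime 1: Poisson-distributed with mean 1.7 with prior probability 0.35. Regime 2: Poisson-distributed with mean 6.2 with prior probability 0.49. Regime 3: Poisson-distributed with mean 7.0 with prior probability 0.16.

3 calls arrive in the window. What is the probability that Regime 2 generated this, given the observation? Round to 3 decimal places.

Apply Bayes' rule: the posterior for each component is proportional to its prior times its likelihood at x.
Poisson probabilities:
  p_1 = e^(−1.7)·1.7^3/3! = 0.149587
  p_2 = e^(−6.2)·6.2^3/3! = 0.0806117
  p_3 = e^(−7.0)·7.0^3/3! = 0.0521293
Unnormalised posteriors:
  w_1·p_1 = 0.35 × 0.149587 = 0.0523556
  w_2·p_2 = 0.49 × 0.0806117 = 0.0394997
  w_3·p_3 = 0.16 × 0.0521293 = 0.00834068
Normaliser: 0.0523556 + 0.0394997 + 0.00834068 = 0.100196
P(Regime 2 | x) = 0.0394997 / 0.100196 ≈ 0.394

0.394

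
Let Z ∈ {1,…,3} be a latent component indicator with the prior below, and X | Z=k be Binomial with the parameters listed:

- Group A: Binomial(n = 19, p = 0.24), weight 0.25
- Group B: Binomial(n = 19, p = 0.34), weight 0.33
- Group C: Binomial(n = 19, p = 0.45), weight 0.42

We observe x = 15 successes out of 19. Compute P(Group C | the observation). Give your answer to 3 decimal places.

0.976

The responsibility of component k is P(Z=k) f_k(x) divided by Σ_j P(Z=j) f_j(x).
Binomial probabilities:
  f_A = 6.5284e-07
  f_B = 6.89832e-05
  f_C = 0.00222855
Weight by the priors:
  P(Z=A)·f_A = 0.25 × 6.5284e-07 = 1.6321e-07
  P(Z=B)·f_B = 0.33 × 6.89832e-05 = 2.27645e-05
  P(Z=C)·f_C = 0.42 × 0.00222855 = 0.000935991
Sum: 1.6321e-07 + 2.27645e-05 + 0.000935991 = 0.000958918
P(Group C | the observation) ≈ 0.976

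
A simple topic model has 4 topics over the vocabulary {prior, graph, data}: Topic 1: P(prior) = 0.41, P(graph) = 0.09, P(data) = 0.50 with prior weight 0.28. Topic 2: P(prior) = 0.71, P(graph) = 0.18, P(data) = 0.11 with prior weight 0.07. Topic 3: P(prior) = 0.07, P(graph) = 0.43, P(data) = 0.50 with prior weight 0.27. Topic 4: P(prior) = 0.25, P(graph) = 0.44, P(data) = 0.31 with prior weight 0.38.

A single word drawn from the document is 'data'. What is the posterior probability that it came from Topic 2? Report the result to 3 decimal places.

Posterior ∝ prior × likelihood, so P(k | x) ∝ P(Z=k) f_k(x); normalise over all components.
Categorical probabilities:
  f_1 = 0.5
  f_2 = 0.11
  f_3 = 0.5
  f_4 = 0.31
Multiply by the mixture weights:
  P(Z=1)·f_1 = 0.28 × 0.5 = 0.14
  P(Z=2)·f_2 = 0.07 × 0.11 = 0.0077
  P(Z=3)·f_3 = 0.27 × 0.5 = 0.135
  P(Z=4)·f_4 = 0.38 × 0.31 = 0.1178
Marginal: 0.14 + 0.0077 + 0.135 + 0.1178 = 0.4005
P(Topic 2 | 'data') = 0.0077 / 0.4005 ≈ 0.019

0.019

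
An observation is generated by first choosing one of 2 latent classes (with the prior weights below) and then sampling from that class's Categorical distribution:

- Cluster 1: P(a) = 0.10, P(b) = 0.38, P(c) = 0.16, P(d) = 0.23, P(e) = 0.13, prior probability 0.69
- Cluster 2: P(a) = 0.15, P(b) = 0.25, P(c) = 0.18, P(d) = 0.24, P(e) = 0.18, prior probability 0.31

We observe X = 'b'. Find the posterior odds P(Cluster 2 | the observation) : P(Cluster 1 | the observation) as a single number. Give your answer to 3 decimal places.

Only the two components matter; the odds are (w_i f_i(x)) / (w_j f_j(x)).
Evaluate each component's likelihood at the observed value:
  L_1 = P(b | comp) = 0.38
  L_2 = P(b | comp) = 0.25
0.0775 / 0.2622 ≈ 0.296

0.296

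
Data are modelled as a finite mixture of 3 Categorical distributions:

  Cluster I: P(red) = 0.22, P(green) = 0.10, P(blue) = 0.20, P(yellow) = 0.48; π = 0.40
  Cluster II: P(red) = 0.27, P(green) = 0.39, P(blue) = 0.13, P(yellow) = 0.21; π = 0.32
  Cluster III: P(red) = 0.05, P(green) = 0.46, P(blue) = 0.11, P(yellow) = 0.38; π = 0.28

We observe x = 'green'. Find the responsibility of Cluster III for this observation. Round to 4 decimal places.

0.4387

By Bayes' theorem, P(k | x) = π_k f_k(x) / Σ_j π_j f_j(x).
Component likelihoods at x = 'green':
  L_I = P(green | comp) = 0.10
  L_II = P(green | comp) = 0.39
  L_III = P(green | comp) = 0.46
Weight by the priors:
  π_I·L_I = 0.40 × 0.1 = 0.04
  π_II·L_II = 0.32 × 0.39 = 0.1248
  π_III·L_III = 0.28 × 0.46 = 0.1288
Normaliser: 0.04 + 0.1248 + 0.1288 = 0.2936
P(Cluster III | the observation) ≈ 0.4387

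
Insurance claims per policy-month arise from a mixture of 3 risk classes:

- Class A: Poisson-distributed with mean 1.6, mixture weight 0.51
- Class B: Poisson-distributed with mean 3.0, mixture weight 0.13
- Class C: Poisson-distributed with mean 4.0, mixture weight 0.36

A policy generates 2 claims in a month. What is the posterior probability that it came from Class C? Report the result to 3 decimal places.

By Bayes' theorem, P(k | x) = π_k f_k(x) / Σ_j π_j f_j(x).
Component likelihoods at x = 2 claims:
  L_A = 0.258428
  L_B = 0.224042
  L_C = 0.146525
Multiply by the mixture weights:
  π_A·L_A = 0.51 × 0.258428 = 0.131798
  π_B·L_B = 0.13 × 0.224042 = 0.0291254
  π_C·L_C = 0.36 × 0.146525 = 0.052749
Normaliser: 0.131798 + 0.0291254 + 0.052749 = 0.213673
P(Class C | x) = 0.052749 / 0.213673 ≈ 0.247

0.247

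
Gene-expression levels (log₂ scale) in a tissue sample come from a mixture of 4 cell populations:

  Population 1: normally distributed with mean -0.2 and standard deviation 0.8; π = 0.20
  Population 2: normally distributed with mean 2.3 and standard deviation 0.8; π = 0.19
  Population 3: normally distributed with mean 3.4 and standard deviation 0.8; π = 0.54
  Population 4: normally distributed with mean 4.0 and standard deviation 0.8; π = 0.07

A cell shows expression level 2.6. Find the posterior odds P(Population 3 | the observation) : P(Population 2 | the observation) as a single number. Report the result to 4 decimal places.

The posterior odds equal the prior odds times the likelihood ratio: (π_i/π_j)·(f_i(x)/f_j(x)).
Normal densities:
  f_1 = (1/(0.8·√(2π)))·exp(−(2.6−-0.2)²/(2·0.8²)) = 0.498678·exp(-6.12500) = 0.00109085
  f_2 = (1/(0.8·√(2π)))·exp(−(2.6−2.3)²/(2·0.8²)) = 0.498678·exp(-0.07031) = 0.464819
  f_3 = (1/(0.8·√(2π)))·exp(−(2.6−3.4)²/(2·0.8²)) = 0.498678·exp(-0.50000) = 0.302463
  f_4 = (1/(0.8·√(2π)))·exp(−(2.6−4.0)²/(2·0.8²)) = 0.498678·exp(-1.53125) = 0.107847
Posterior odds = (π_3·f_3) / (π_2·f_2) = (0.54·0.302463) / (0.19·0.464819) = 0.16333 / 0.0883156 ≈ 1.8494

1.8494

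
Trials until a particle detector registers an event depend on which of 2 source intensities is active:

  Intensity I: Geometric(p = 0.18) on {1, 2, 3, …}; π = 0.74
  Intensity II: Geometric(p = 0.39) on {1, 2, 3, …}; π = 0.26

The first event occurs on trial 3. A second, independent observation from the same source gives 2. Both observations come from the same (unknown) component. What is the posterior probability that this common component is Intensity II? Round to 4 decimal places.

P(component k | x) = π_k·f_k(x) / marginal(x), where marginal(x) = Σ_j π_j·f_j(x).
Since both observations come from the same component, the likelihood for component k is f_k(x₁)·f_k(x₂).
  L_I = [0.121032] × [0.1476] = 0.0178643
  L_II = [0.145119] × [0.2379] = 0.0345238
Weight by the priors:
  π_I·L_I = 0.74 × 0.0178643 = 0.0132196
  π_II·L_II = 0.26 × 0.0345238 = 0.00897619
Marginal: 0.0132196 + 0.00897619 = 0.0221958
Responsibility of Intensity II: 0.00897619 / 0.0221958 ≈ 0.4044

0.4044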